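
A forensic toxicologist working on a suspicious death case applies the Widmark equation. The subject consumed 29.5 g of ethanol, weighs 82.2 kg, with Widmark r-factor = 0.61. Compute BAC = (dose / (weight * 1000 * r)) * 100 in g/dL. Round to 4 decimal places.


Applying the Widmark formula:
BAC = (dose_g / (body_wt * 1000 * r)) * 100
Denominator = 82.2 * 1000 * 0.61 = 50142
BAC = (29.5 / 50142) * 100
BAC = 0.0588 g/dL

0.0588


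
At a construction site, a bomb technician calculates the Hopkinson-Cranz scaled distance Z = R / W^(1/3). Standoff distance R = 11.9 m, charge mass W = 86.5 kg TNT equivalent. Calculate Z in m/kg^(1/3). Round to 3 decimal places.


Scaled distance calculation:
W^(1/3) = 86.5^(1/3) = 4.422543
Z = R / W^(1/3) = 11.9 / 4.422543
Z = 2.691 m/kg^(1/3)

2.691


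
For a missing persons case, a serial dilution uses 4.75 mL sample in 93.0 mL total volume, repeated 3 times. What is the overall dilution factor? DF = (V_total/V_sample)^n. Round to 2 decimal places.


Dilution factor calculation:
Single dilution = V_total / V_sample = 93.0 / 4.75 ≈ 19.578947
Number of dilutions = 3
Total DF = (93.0 / 4.75)^3 (full precision, rounded at the end) = 7505.30

7505.30


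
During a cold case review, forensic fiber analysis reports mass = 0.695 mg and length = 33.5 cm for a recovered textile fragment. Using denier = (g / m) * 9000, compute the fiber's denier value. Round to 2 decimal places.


Denier calculation:
Mass in grams = 0.695 mg / 1000 = 0.000695 g
Length in meters = 33.5 cm / 100 = 0.335 m
Linear density = mass / length = 0.000695 / 0.335 = 0.00207463 g/m
Denier = (g/m) * 9000 = 0.00207463 * 9000 = 18.67

18.67


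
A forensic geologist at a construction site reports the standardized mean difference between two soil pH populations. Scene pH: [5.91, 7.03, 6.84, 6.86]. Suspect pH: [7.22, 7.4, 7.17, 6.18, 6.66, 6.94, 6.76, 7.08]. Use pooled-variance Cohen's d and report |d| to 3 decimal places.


Pooled-variance Cohen's d for soil pH comparison:
Scene mean = 26.64 / 4 = 6.66
Suspect mean = 55.41 / 8 = 6.92625
Scene sample variance s_s^2 = 0.257267
Suspect sample variance s_c^2 = 0.149913
Pooled variance = ((n_s-1)*s_s^2 + (n_c-1)*s_c^2) / (n_s + n_c - 2) = 0.182119
Pooled SD = sqrt(0.182119) = 0.426754
Mean difference = -0.26625
|d| = |-0.26625| / 0.426754 = 0.624

0.624


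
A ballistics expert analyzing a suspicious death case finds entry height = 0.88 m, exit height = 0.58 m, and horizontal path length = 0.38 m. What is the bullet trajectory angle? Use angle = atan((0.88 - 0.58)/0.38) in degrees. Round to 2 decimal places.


Bullet trajectory angle:
Height difference = 0.88 - 0.58 = 0.3 m
angle = atan(0.3 / 0.38)
angle = atan(0.789474)
angle = 38.29 degrees

38.29


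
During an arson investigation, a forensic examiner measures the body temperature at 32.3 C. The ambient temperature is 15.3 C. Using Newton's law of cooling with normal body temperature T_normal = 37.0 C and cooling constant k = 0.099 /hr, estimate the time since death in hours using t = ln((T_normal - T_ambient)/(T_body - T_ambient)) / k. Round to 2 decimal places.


Using Newton's law of cooling:
t = ln((T_normal - T_ambient) / (T_body - T_ambient)) / k
T_normal - T_ambient = 21.7
T_body - T_ambient = 17.0
Ratio = 1.276471
ln(ratio) = 0.244099
t = 0.244099 / 0.099 = 2.47 hours

2.47


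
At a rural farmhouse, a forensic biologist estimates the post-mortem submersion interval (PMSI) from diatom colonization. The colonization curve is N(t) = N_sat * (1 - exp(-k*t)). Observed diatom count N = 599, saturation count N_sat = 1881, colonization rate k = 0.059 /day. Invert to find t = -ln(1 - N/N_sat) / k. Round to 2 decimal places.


PMSI from diatom colonization curve:
N / N_sat = 599 / 1881 = 0.318448
1 - N/N_sat = 0.681552
ln(1 - N/N_sat) = -0.383383
t = -ln(1 - N/N_sat) / k = -(-0.383383) / 0.059 = 6.50 days

6.50


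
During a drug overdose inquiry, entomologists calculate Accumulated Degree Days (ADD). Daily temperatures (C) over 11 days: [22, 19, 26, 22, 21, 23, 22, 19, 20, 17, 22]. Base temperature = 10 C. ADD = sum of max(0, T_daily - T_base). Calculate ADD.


Computing ADD day by day:
Day 1: max(0, 22 - 10) = 12
Day 2: max(0, 19 - 10) = 9
Day 3: max(0, 26 - 10) = 16
Day 4: max(0, 22 - 10) = 12
Day 5: max(0, 21 - 10) = 11
Day 6: max(0, 23 - 10) = 13
Day 7: max(0, 22 - 10) = 12
Day 8: max(0, 19 - 10) = 9
Day 9: max(0, 20 - 10) = 10
Day 10: max(0, 17 - 10) = 7
Day 11: max(0, 22 - 10) = 12
Total ADD = 123

123


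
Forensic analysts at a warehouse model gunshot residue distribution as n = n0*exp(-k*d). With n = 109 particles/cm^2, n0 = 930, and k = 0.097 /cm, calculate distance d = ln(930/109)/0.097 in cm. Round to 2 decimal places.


GSR distance calculation:
n0/n = 930 / 109 = 8.53211
ln(n0/n) = 2.143837
d = 2.143837 / 0.097 = 22.10 cm

22.10


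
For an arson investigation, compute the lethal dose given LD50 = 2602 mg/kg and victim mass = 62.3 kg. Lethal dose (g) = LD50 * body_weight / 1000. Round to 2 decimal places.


Lethal dose calculation:
Lethal dose = LD50 * body_weight / 1000
= 2602 * 62.3 / 1000
= 162104.6 / 1000
= 162.10 g

162.10


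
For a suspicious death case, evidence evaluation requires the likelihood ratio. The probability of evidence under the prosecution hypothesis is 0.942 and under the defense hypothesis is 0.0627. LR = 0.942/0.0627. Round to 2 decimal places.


Likelihood ratio calculation:
LR = P(E|Hp) / P(E|Hd)
LR = 0.942 / 0.0627
LR = 15.02

15.02


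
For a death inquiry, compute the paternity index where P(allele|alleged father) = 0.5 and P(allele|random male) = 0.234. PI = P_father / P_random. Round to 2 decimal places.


Paternity Index calculation:
PI = P(allele|father) / P(allele|random)
PI = 0.5 / 0.234
PI = 2.14

2.14


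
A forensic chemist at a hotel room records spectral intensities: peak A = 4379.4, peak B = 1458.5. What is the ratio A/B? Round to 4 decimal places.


Spectral peak ratio:
Peak A = 4379.4 counts
Peak B = 1458.5 counts
Ratio = 4379.4 / 1458.5 = 3.0027

3.0027


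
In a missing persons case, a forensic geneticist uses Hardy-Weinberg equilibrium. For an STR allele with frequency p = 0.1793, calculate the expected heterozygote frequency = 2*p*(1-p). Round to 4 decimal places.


Hardy-Weinberg heterozygote frequency:
q = 1 - p = 1 - 0.1793 = 0.8207
2pq = 2 * 0.1793 * 0.8207 = 0.2943

0.2943


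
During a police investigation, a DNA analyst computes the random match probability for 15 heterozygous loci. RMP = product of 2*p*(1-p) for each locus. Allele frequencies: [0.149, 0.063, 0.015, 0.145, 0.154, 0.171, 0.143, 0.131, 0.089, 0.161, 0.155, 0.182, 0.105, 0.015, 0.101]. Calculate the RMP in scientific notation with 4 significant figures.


Computing RMP for 15 loci:
Locus 1: 2 * 0.149 * 0.851 = 0.253598
Locus 2: 2 * 0.063 * 0.937 = 0.118062
Locus 3: 2 * 0.015 * 0.985 = 0.02955
Locus 4: 2 * 0.145 * 0.855 = 0.24795
Locus 5: 2 * 0.154 * 0.846 = 0.260568
Locus 6: 2 * 0.171 * 0.829 = 0.283518
Locus 7: 2 * 0.143 * 0.857 = 0.245102
Locus 8: 2 * 0.131 * 0.869 = 0.227678
Locus 9: 2 * 0.089 * 0.911 = 0.162158
Locus 10: 2 * 0.161 * 0.839 = 0.270158
Locus 11: 2 * 0.155 * 0.845 = 0.26195
Locus 12: 2 * 0.182 * 0.818 = 0.297752
Locus 13: 2 * 0.105 * 0.895 = 0.18795
Locus 14: 2 * 0.015 * 0.985 = 0.02955
Locus 15: 2 * 0.101 * 0.899 = 0.181598
RMP = 3.117e-12

3.117e-12


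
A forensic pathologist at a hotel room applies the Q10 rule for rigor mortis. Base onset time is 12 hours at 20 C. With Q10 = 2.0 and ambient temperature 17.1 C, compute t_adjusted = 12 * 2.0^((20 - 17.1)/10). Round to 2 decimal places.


Rigor mortis time adjustment:
Exponent = (T_ref - T_actual) / 10 = (20 - 17.1) / 10 = 0.29
Q10 factor = 2.0^0.29 = 1.22264
t_adjusted = 12 * 1.22264 = 14.67 hours

14.67


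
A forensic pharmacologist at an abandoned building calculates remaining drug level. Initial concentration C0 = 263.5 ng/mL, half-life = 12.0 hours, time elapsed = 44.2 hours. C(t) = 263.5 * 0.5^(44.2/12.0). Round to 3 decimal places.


Drug concentration decay:
Number of half-lives = t / t_half = 44.2 / 12.0 = 3.683333
Decay factor = 0.5^3.683333 = 0.07784062
C(t) = 263.5 * 0.07784062 = 20.511 ng/mL

20.511


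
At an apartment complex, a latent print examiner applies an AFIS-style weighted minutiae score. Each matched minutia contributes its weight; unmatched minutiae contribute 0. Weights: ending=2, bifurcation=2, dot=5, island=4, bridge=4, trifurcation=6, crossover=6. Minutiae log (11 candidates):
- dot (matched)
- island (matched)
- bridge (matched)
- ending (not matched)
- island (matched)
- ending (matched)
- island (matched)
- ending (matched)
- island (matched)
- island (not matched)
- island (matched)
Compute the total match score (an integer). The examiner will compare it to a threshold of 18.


Weighted minutiae match score:
  dot: matched, +5 (running total 5)
  island: matched, +4 (running total 9)
  bridge: matched, +4 (running total 13)
  ending: not matched, +0
  island: matched, +4 (running total 17)
  ending: matched, +2 (running total 19)
  island: matched, +4 (running total 23)
  ending: matched, +2 (running total 25)
  island: matched, +4 (running total 29)
  island: not matched, +0
  island: matched, +4 (running total 33)
Total score = 33
Threshold = 18; verdict = identification

33


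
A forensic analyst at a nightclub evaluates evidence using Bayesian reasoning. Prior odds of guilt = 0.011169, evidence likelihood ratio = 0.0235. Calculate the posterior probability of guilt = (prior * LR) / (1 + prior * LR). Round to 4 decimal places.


Bayesian evidence evaluation:
Posterior odds = prior_odds * LR = 0.011169 * 0.0235 = 0.0002624715
Posterior probability = posterior_odds / (1 + posterior_odds)
= 0.0002624715 / (1 + 0.0002624715)
= 0.0002624715 / 1.0002624715
= 0.0003

0.0003


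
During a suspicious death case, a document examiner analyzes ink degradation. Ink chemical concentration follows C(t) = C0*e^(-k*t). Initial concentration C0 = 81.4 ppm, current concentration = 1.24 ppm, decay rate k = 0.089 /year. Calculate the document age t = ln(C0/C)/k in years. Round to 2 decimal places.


Document age estimation:
C0/C = 81.4 / 1.24 = 65.645161
ln(C0/C) = 4.184264
t = 4.184264 / 0.089 = 47.01 years

47.01


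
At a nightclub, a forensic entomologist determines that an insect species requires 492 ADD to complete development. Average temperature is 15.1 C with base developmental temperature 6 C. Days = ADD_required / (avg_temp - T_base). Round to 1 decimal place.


Insect development time:
Effective temperature = avg_temp - T_base = 15.1 - 6 = 9.1 C
Days = ADD / effective_temp = 492 / 9.1 = 54.1 days

54.1


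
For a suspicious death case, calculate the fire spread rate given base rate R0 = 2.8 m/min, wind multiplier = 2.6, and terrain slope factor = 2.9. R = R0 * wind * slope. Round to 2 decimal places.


Fire spread rate calculation:
R = R0 * wind_factor * slope_factor
= 2.8 * 2.6 * 2.9
= 7.28 * 2.9
= 21.11 m/min

21.11


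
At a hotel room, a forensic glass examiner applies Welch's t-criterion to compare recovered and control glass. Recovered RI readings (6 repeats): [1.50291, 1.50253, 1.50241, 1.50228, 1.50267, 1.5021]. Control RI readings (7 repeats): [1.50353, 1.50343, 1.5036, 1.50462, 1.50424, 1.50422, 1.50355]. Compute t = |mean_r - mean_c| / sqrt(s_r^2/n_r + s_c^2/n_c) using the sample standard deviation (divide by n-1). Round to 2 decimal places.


Welch's t-criterion for glass RI comparison:
Recovered mean = sum / n_r = 9.0149 / 6 = 1.5024833
Control mean = sum / n_c = 10.52719 / 7 = 1.5038843
Recovered sample variance s_r^2 = 8.25467e-08
Control sample variance s_c^2 = 2.17495e-07
Welch SE (unpooled) = sqrt(s_r^2/n_r + s_c^2/n_c) = sqrt(1.37578e-08 + 3.10707e-08) = sqrt(4.48285e-08) = 0.000211727
|mean_r - mean_c| = 0.00140095
t = 0.00140095 / 0.000211727 = 6.62

6.62


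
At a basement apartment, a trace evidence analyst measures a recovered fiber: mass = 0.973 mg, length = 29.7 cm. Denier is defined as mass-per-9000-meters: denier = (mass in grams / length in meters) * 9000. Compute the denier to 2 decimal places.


Denier calculation:
Mass in grams = 0.973 mg / 1000 = 0.000973 g
Length in meters = 29.7 cm / 100 = 0.297 m
Linear density = mass / length = 0.000973 / 0.297 = 0.00327609 g/m
Denier = (g/m) * 9000 = 0.00327609 * 9000 = 29.48

29.48


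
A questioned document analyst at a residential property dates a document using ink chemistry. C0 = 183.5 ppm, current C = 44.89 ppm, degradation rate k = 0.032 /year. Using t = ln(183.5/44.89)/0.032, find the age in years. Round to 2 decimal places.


Document age estimation:
C0/C = 183.5 / 44.89 = 4.08777
ln(C0/C) = 1.408
t = 1.408 / 0.032 = 44.00 years

44.00


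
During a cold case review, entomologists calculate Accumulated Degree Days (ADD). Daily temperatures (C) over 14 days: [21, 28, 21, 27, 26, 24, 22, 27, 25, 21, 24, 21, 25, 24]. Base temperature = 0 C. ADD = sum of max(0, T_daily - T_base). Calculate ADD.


Computing ADD day by day:
Day 1: max(0, 21 - 0) = 21
Day 2: max(0, 28 - 0) = 28
Day 3: max(0, 21 - 0) = 21
Day 4: max(0, 27 - 0) = 27
Day 5: max(0, 26 - 0) = 26
Day 6: max(0, 24 - 0) = 24
Day 7: max(0, 22 - 0) = 22
Day 8: max(0, 27 - 0) = 27
Day 9: max(0, 25 - 0) = 25
Day 10: max(0, 21 - 0) = 21
Day 11: max(0, 24 - 0) = 24
Day 12: max(0, 21 - 0) = 21
Day 13: max(0, 25 - 0) = 25
Day 14: max(0, 24 - 0) = 24
Total ADD = 336

336


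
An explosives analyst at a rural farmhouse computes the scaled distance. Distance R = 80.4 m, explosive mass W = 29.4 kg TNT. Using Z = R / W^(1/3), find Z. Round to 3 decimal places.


Scaled distance calculation:
W^(1/3) = 29.4^(1/3) = 3.086378
Z = R / W^(1/3) = 80.4 / 3.086378
Z = 26.050 m/kg^(1/3)

26.050


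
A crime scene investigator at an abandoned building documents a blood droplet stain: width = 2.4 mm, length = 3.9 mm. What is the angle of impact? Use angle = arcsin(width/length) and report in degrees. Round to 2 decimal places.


Blood spatter impact angle calculation:
width / length = 2.4 / 3.9 = 0.615385
angle = arcsin(0.615385)
angle = 37.98 degrees

37.98


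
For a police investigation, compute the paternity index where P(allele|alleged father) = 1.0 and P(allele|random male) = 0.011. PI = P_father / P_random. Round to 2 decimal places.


Paternity Index calculation:
PI = P(allele|father) / P(allele|random)
PI = 1.0 / 0.011
PI = 90.91

90.91


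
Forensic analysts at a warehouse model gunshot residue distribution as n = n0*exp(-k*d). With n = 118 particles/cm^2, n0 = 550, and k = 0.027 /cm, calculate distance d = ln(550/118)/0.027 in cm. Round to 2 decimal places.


GSR distance calculation:
n0/n = 550 / 118 = 4.661017
ln(n0/n) = 1.539234
d = 1.539234 / 0.027 = 57.01 cm

57.01


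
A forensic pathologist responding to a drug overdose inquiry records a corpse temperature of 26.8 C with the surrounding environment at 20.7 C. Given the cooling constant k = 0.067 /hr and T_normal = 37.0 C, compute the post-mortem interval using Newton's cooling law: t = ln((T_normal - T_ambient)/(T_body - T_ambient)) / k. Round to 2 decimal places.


Using Newton's law of cooling:
t = ln((T_normal - T_ambient) / (T_body - T_ambient)) / k
T_normal - T_ambient = 16.3
T_body - T_ambient = 6.1
Ratio = 2.672131
ln(ratio) = 0.982876
t = 0.982876 / 0.067 = 14.67 hours

14.67


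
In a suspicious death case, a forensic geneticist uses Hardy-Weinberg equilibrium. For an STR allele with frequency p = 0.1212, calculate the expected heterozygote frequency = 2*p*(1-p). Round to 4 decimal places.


Hardy-Weinberg heterozygote frequency:
q = 1 - p = 1 - 0.1212 = 0.8788
2pq = 2 * 0.1212 * 0.8788 = 0.2130

0.2130


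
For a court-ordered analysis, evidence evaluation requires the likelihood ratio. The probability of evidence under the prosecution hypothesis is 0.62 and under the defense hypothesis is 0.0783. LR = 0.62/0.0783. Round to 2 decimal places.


Likelihood ratio calculation:
LR = P(E|Hp) / P(E|Hd)
LR = 0.62 / 0.0783
LR = 7.92

7.92


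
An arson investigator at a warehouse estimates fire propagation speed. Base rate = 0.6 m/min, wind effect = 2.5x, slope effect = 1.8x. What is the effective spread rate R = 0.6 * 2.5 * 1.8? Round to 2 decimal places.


Fire spread rate calculation:
R = R0 * wind_factor * slope_factor
= 0.6 * 2.5 * 1.8
= 1.5 * 1.8
= 2.70 m/min

2.70


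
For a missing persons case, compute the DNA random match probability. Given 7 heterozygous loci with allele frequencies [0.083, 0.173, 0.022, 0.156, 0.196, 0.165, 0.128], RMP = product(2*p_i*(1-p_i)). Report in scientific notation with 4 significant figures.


Computing RMP for 7 loci:
Locus 1: 2 * 0.083 * 0.917 = 0.152222
Locus 2: 2 * 0.173 * 0.827 = 0.286142
Locus 3: 2 * 0.022 * 0.978 = 0.043032
Locus 4: 2 * 0.156 * 0.844 = 0.263328
Locus 5: 2 * 0.196 * 0.804 = 0.315168
Locus 6: 2 * 0.165 * 0.835 = 0.27555
Locus 7: 2 * 0.128 * 0.872 = 0.223232
RMP = 9.569e-06

9.569e-06


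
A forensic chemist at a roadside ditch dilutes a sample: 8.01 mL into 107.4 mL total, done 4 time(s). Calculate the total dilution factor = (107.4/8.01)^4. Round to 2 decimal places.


Dilution factor calculation:
Single dilution = V_total / V_sample = 107.4 / 8.01 ≈ 13.40824
Number of dilutions = 4
Total DF = (107.4 / 8.01)^4 (full precision, rounded at the end) = 32321.17

32321.17


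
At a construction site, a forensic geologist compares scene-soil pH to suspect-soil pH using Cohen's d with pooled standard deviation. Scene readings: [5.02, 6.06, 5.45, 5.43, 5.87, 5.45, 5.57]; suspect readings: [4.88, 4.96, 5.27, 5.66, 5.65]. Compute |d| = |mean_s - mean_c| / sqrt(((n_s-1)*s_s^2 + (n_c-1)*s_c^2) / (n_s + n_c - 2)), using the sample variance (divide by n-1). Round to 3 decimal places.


Pooled-variance Cohen's d for soil pH comparison:
Scene mean = 38.85 / 7 = 5.55
Suspect mean = 26.42 / 5 = 5.284
Scene sample variance s_s^2 = 0.113033
Suspect sample variance s_c^2 = 0.13593
Pooled variance = ((n_s-1)*s_s^2 + (n_c-1)*s_c^2) / (n_s + n_c - 2) = 0.122192
Pooled SD = sqrt(0.122192) = 0.34956
Mean difference = 0.266
|d| = |0.266| / 0.34956 = 0.761

0.761


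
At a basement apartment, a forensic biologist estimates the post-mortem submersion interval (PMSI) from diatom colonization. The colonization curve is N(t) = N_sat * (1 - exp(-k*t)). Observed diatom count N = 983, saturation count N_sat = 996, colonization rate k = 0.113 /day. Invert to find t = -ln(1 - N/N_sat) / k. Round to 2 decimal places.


PMSI from diatom colonization curve:
N / N_sat = 983 / 996 = 0.986948
1 - N/N_sat = 0.013052
ln(1 - N/N_sat) = -4.338814
t = -ln(1 - N/N_sat) / k = -(-4.338814) / 0.113 = 38.40 days

38.40


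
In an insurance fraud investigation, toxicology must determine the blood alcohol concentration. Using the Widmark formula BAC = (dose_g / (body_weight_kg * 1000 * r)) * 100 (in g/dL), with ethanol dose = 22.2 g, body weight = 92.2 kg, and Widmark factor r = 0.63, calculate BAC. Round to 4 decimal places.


Applying the Widmark formula:
BAC = (dose_g / (body_wt * 1000 * r)) * 100
Denominator = 92.2 * 1000 * 0.63 = 58086
BAC = (22.2 / 58086) * 100
BAC = 0.0382 g/dL

0.0382


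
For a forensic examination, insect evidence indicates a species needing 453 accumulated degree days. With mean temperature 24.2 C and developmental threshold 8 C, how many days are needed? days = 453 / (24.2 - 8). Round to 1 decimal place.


Insect development time:
Effective temperature = avg_temp - T_base = 24.2 - 8 = 16.2 C
Days = ADD / effective_temp = 453 / 16.2 = 28.0 days

28.0


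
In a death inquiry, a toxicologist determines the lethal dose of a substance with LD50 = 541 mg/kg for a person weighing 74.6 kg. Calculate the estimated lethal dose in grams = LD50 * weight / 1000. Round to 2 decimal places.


Lethal dose calculation:
Lethal dose = LD50 * body_weight / 1000
= 541 * 74.6 / 1000
= 40358.6 / 1000
= 40.36 g

40.36


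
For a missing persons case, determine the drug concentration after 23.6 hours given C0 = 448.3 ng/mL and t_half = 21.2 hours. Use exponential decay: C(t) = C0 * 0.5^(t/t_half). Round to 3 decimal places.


Drug concentration decay:
Number of half-lives = t / t_half = 23.6 / 21.2 = 1.113208
Decay factor = 0.5^1.113208 = 0.46226499
C(t) = 448.3 * 0.46226499 = 207.233 ng/mL

207.233


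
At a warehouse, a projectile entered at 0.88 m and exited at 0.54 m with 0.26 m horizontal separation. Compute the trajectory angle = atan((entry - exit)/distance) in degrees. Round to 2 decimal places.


Bullet trajectory angle:
Height difference = 0.88 - 0.54 = 0.34 m
angle = atan(0.34 / 0.26)
angle = atan(1.307692)
angle = 52.59 degrees

52.59


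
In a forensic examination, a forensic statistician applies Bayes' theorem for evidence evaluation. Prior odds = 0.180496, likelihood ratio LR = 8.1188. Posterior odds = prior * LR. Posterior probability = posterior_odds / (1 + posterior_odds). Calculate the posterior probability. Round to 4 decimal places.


Bayesian evidence evaluation:
Posterior odds = prior_odds * LR = 0.180496 * 8.1188 = 1.465411
Posterior probability = posterior_odds / (1 + posterior_odds)
= 1.465411 / (1 + 1.465411)
= 1.465411 / 2.465411
= 0.5944

0.5944


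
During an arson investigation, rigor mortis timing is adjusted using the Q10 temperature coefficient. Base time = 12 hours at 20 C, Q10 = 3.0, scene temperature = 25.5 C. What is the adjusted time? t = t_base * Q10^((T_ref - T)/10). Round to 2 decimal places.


Rigor mortis time adjustment:
Exponent = (T_ref - T_actual) / 10 = (20 - 25.5) / 10 = -0.55
Q10 factor = 3.0^-0.55 = 0.54649
t_adjusted = 12 * 0.54649 = 6.56 hours

6.56


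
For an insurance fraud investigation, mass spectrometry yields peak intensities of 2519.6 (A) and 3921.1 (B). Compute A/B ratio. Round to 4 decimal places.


Spectral peak ratio:
Peak A = 2519.6 counts
Peak B = 3921.1 counts
Ratio = 2519.6 / 3921.1 = 0.6426

0.6426


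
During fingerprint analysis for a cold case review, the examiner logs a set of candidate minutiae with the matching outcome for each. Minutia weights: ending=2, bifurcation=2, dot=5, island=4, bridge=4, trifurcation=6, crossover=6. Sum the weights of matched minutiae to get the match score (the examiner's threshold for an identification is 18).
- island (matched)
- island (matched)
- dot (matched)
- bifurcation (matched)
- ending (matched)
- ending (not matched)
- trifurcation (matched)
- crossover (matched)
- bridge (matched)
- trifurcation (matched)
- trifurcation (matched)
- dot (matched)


Weighted minutiae match score:
  island: matched, +4 (running total 4)
  island: matched, +4 (running total 8)
  dot: matched, +5 (running total 13)
  bifurcation: matched, +2 (running total 15)
  ending: matched, +2 (running total 17)
  ending: not matched, +0
  trifurcation: matched, +6 (running total 23)
  crossover: matched, +6 (running total 29)
  bridge: matched, +4 (running total 33)
  trifurcation: matched, +6 (running total 39)
  trifurcation: matched, +6 (running total 45)
  dot: matched, +5 (running total 50)
Total score = 50
Threshold = 18; verdict = identification

50


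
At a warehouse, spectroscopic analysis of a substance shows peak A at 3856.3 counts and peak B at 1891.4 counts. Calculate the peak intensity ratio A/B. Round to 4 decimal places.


Spectral peak ratio:
Peak A = 3856.3 counts
Peak B = 1891.4 counts
Ratio = 3856.3 / 1891.4 = 2.0389

2.0389


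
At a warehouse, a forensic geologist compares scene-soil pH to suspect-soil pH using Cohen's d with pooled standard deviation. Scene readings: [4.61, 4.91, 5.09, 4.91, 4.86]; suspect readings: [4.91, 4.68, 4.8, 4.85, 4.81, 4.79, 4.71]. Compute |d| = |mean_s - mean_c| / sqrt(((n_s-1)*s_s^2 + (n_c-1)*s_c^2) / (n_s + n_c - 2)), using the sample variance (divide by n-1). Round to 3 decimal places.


Pooled-variance Cohen's d for soil pH comparison:
Scene mean = 24.38 / 5 = 4.876
Suspect mean = 33.55 / 7 = 4.792857
Scene sample variance s_s^2 = 0.02978
Suspect sample variance s_c^2 = 0.006157
Pooled variance = ((n_s-1)*s_s^2 + (n_c-1)*s_c^2) / (n_s + n_c - 2) = 0.015606
Pooled SD = sqrt(0.015606) = 0.124924
Mean difference = 0.083143
|d| = |0.083143| / 0.124924 = 0.666

0.666


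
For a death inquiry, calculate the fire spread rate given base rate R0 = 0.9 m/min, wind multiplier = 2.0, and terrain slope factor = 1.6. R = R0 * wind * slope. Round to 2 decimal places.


Fire spread rate calculation:
R = R0 * wind_factor * slope_factor
= 0.9 * 2.0 * 1.6
= 1.8 * 1.6
= 2.88 m/min

2.88


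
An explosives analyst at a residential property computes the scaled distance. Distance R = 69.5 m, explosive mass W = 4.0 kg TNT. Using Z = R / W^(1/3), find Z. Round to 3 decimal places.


Scaled distance calculation:
W^(1/3) = 4.0^(1/3) = 1.587401
Z = R / W^(1/3) = 69.5 / 1.587401
Z = 43.782 m/kg^(1/3)

43.782


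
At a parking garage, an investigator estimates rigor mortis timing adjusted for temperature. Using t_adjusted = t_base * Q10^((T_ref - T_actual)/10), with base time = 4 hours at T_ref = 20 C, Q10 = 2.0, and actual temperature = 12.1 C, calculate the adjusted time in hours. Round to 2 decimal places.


Rigor mortis time adjustment:
Exponent = (T_ref - T_actual) / 10 = (20 - 12.1) / 10 = 0.79
Q10 factor = 2.0^0.79 = 1.72907
t_adjusted = 4 * 1.72907 = 6.92 hours

6.92


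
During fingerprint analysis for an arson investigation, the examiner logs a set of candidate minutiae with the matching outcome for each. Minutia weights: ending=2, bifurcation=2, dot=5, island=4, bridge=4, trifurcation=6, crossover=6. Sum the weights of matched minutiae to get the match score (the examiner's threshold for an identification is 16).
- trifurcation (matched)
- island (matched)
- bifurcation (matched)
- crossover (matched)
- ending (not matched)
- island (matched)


Weighted minutiae match score:
  trifurcation: matched, +6 (running total 6)
  island: matched, +4 (running total 10)
  bifurcation: matched, +2 (running total 12)
  crossover: matched, +6 (running total 18)
  ending: not matched, +0
  island: matched, +4 (running total 22)
Total score = 22
Threshold = 16; verdict = identification

22


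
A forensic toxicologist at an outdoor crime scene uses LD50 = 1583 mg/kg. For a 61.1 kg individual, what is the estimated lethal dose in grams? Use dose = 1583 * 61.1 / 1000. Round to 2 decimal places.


Lethal dose calculation:
Lethal dose = LD50 * body_weight / 1000
= 1583 * 61.1 / 1000
= 96721.3 / 1000
= 96.72 g

96.72


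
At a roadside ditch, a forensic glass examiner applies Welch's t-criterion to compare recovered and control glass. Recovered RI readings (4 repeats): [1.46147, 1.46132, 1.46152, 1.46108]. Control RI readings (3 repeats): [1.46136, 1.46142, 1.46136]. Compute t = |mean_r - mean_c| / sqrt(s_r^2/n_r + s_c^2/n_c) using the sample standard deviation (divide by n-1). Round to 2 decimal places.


Welch's t-criterion for glass RI comparison:
Recovered mean = sum / n_r = 5.84539 / 4 = 1.4613475
Control mean = sum / n_c = 4.38414 / 3 = 1.46138
Recovered sample variance s_r^2 = 3.9025e-08
Control sample variance s_c^2 = 1.2e-09
Welch SE (unpooled) = sqrt(s_r^2/n_r + s_c^2/n_c) = sqrt(9.75625e-09 + 4e-10) = sqrt(1.01563e-08) = 0.000100778
|mean_r - mean_c| = 3.25e-05
t = 3.25e-05 / 0.000100778 = 0.32

0.32


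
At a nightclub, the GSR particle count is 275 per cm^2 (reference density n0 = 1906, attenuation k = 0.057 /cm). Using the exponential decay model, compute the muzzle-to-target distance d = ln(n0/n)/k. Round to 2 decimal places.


GSR distance calculation:
n0/n = 1906 / 275 = 6.930909
ln(n0/n) = 1.935991
d = 1.935991 / 0.057 = 33.96 cm

33.96


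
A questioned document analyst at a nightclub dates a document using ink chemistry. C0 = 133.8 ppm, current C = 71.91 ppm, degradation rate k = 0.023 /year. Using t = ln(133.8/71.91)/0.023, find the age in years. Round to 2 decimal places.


Document age estimation:
C0/C = 133.8 / 71.91 = 1.860659
ln(C0/C) = 0.620931
t = 0.620931 / 0.023 = 27.00 years

27.00


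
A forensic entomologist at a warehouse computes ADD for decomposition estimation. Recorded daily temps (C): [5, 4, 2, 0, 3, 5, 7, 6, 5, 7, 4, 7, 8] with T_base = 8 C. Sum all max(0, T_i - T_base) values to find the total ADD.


Computing ADD day by day:
Day 1: max(0, 5 - 8) = 0
Day 2: max(0, 4 - 8) = 0
Day 3: max(0, 2 - 8) = 0
Day 4: max(0, 0 - 8) = 0
Day 5: max(0, 3 - 8) = 0
Day 6: max(0, 5 - 8) = 0
Day 7: max(0, 7 - 8) = 0
Day 8: max(0, 6 - 8) = 0
Day 9: max(0, 5 - 8) = 0
Day 10: max(0, 7 - 8) = 0
Day 11: max(0, 4 - 8) = 0
Day 12: max(0, 7 - 8) = 0
Day 13: max(0, 8 - 8) = 0
Total ADD = 0

0


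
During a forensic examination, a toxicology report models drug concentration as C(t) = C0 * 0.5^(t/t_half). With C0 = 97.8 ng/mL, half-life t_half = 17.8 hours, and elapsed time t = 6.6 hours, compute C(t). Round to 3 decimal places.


Drug concentration decay:
Number of half-lives = t / t_half = 6.6 / 17.8 = 0.370787
Decay factor = 0.5^0.370787 = 0.77336051
C(t) = 97.8 * 0.77336051 = 75.635 ng/mL

75.635


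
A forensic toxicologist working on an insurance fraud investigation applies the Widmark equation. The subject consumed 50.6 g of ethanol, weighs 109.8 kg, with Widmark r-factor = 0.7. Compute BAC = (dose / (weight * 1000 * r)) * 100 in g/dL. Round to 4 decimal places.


Applying the Widmark formula:
BAC = (dose_g / (body_wt * 1000 * r)) * 100
Denominator = 109.8 * 1000 * 0.7 = 76860
BAC = (50.6 / 76860) * 100
BAC = 0.0658 g/dL

0.0658


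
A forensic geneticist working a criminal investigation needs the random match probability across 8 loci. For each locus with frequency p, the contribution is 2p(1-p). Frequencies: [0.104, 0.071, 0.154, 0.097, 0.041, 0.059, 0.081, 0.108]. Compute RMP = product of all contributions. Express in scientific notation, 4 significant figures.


Computing RMP for 8 loci:
Locus 1: 2 * 0.104 * 0.896 = 0.186368
Locus 2: 2 * 0.071 * 0.929 = 0.131918
Locus 3: 2 * 0.154 * 0.846 = 0.260568
Locus 4: 2 * 0.097 * 0.903 = 0.175182
Locus 5: 2 * 0.041 * 0.959 = 0.078638
Locus 6: 2 * 0.059 * 0.941 = 0.111038
Locus 7: 2 * 0.081 * 0.919 = 0.148878
Locus 8: 2 * 0.108 * 0.892 = 0.192672
RMP = 2.811e-07

2.811e-07


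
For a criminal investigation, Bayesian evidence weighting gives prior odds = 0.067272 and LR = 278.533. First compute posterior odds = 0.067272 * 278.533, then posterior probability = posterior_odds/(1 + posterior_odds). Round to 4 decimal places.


Bayesian evidence evaluation:
Posterior odds = prior_odds * LR = 0.067272 * 278.533 = 18.73747
Posterior probability = posterior_odds / (1 + posterior_odds)
= 18.73747 / (1 + 18.73747)
= 18.73747 / 19.73747
= 0.9493

0.9493


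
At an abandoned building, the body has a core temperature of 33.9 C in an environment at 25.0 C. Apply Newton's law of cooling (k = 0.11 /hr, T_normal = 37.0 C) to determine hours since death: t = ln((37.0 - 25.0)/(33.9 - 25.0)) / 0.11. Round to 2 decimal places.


Using Newton's law of cooling:
t = ln((T_normal - T_ambient) / (T_body - T_ambient)) / k
T_normal - T_ambient = 12.0
T_body - T_ambient = 8.9
Ratio = 1.348315
ln(ratio) = 0.298856
t = 0.298856 / 0.11 = 2.72 hours

2.72


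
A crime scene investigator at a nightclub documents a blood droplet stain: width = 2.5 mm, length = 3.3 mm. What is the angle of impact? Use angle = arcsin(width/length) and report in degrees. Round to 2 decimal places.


Blood spatter impact angle calculation:
width / length = 2.5 / 3.3 = 0.757576
angle = arcsin(0.757576)
angle = 49.25 degrees

49.25


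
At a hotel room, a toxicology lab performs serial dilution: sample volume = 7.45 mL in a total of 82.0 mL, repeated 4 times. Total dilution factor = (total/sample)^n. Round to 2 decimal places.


Dilution factor calculation:
Single dilution = V_total / V_sample = 82.0 / 7.45 ≈ 11.006711
Number of dilutions = 4
Total DF = (82.0 / 7.45)^4 (full precision, rounded at the end) = 14676.76

14676.76


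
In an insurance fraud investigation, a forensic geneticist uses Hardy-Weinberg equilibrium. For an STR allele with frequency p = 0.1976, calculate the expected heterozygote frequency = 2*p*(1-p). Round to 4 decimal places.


Hardy-Weinberg heterozygote frequency:
q = 1 - p = 1 - 0.1976 = 0.8024
2pq = 2 * 0.1976 * 0.8024 = 0.3171

0.3171


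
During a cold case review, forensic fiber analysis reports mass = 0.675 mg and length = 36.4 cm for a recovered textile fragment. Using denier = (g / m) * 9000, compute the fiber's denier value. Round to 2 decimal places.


Denier calculation:
Mass in grams = 0.675 mg / 1000 = 0.000675 g
Length in meters = 36.4 cm / 100 = 0.364 m
Linear density = mass / length = 0.000675 / 0.364 = 0.0018544 g/m
Denier = (g/m) * 9000 = 0.0018544 * 9000 = 16.69

16.69


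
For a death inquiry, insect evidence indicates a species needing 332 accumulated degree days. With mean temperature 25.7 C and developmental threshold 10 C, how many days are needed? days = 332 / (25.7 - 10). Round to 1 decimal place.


Insect development time:
Effective temperature = avg_temp - T_base = 25.7 - 10 = 15.7 C
Days = ADD / effective_temp = 332 / 15.7 = 21.1 days

21.1


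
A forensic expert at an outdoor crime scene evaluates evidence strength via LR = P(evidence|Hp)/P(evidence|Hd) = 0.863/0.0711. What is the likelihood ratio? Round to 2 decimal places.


Likelihood ratio calculation:
LR = P(E|Hp) / P(E|Hd)
LR = 0.863 / 0.0711
LR = 12.14

12.14


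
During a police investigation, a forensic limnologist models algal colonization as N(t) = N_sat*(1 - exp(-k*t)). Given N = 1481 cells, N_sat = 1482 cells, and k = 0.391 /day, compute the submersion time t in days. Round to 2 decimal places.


PMSI from diatom colonization curve:
N / N_sat = 1481 / 1482 = 0.999325
1 - N/N_sat = 0.000675
ln(1 - N/N_sat) = -7.300798
t = -ln(1 - N/N_sat) / k = -(-7.300798) / 0.391 = 18.67 days

18.67


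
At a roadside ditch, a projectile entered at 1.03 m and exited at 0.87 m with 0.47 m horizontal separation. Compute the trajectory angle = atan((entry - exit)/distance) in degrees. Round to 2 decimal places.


Bullet trajectory angle:
Height difference = 1.03 - 0.87 = 0.16 m
angle = atan(0.16 / 0.47)
angle = atan(0.340426)
angle = 18.80 degrees

18.80


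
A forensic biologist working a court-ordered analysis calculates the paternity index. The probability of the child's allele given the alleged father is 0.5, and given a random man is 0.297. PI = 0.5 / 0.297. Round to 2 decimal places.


Paternity Index calculation:
PI = P(allele|father) / P(allele|random)
PI = 0.5 / 0.297
PI = 1.68

1.68


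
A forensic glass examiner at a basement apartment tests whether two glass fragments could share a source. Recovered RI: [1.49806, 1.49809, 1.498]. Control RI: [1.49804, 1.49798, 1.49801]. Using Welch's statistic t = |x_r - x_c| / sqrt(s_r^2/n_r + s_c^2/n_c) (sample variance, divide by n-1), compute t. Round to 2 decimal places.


Welch's t-criterion for glass RI comparison:
Recovered mean = sum / n_r = 4.49415 / 3 = 1.49805
Control mean = sum / n_c = 4.49403 / 3 = 1.49801
Recovered sample variance s_r^2 = 2.1e-09
Control sample variance s_c^2 = 9e-10
Welch SE (unpooled) = sqrt(s_r^2/n_r + s_c^2/n_c) = sqrt(7e-10 + 3e-10) = sqrt(1e-09) = 3.16228e-05
|mean_r - mean_c| = 4e-05
t = 4e-05 / 3.16228e-05 = 1.26

1.26


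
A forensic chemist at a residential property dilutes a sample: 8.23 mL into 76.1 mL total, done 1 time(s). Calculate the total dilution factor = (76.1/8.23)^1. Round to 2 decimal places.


Dilution factor calculation:
Single dilution = V_total / V_sample = 76.1 / 8.23 ≈ 9.246659
Number of dilutions = 1
Total DF = (76.1 / 8.23)^1 (full precision, rounded at the end) = 9.25

9.25


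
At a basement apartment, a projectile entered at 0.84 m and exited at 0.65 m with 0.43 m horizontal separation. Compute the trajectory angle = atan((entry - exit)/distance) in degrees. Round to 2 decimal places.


Bullet trajectory angle:
Height difference = 0.84 - 0.65 = 0.19 m
angle = atan(0.19 / 0.43)
angle = atan(0.44186)
angle = 23.84 degrees

23.84


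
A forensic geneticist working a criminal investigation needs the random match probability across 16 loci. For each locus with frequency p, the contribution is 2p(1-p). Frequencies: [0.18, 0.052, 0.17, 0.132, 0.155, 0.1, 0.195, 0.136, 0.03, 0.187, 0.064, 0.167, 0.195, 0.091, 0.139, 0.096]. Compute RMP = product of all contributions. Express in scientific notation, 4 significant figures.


Computing RMP for 16 loci:
Locus 1: 2 * 0.18 * 0.82 = 0.2952
Locus 2: 2 * 0.052 * 0.948 = 0.098592
Locus 3: 2 * 0.17 * 0.83 = 0.2822
Locus 4: 2 * 0.132 * 0.868 = 0.229152
Locus 5: 2 * 0.155 * 0.845 = 0.26195
Locus 6: 2 * 0.1 * 0.9 = 0.18
Locus 7: 2 * 0.195 * 0.805 = 0.31395
Locus 8: 2 * 0.136 * 0.864 = 0.235008
Locus 9: 2 * 0.03 * 0.97 = 0.0582
Locus 10: 2 * 0.187 * 0.813 = 0.304062
Locus 11: 2 * 0.064 * 0.936 = 0.119808
Locus 12: 2 * 0.167 * 0.833 = 0.278222
Locus 13: 2 * 0.195 * 0.805 = 0.31395
Locus 14: 2 * 0.091 * 0.909 = 0.165438
Locus 15: 2 * 0.139 * 0.861 = 0.239358
Locus 16: 2 * 0.096 * 0.904 = 0.173568
RMP = 8.334e-12

8.334e-12


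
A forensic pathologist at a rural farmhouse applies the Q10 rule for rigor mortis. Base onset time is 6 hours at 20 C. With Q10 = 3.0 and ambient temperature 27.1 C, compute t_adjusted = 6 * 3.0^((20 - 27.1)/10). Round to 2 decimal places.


Rigor mortis time adjustment:
Exponent = (T_ref - T_actual) / 10 = (20 - 27.1) / 10 = -0.71
Q10 factor = 3.0^-0.71 = 0.4584
t_adjusted = 6 * 0.4584 = 2.75 hours

2.75


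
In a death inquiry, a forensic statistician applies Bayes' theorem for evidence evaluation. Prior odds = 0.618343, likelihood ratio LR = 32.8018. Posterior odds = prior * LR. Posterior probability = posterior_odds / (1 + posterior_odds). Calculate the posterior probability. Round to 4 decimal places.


Bayesian evidence evaluation:
Posterior odds = prior_odds * LR = 0.618343 * 32.8018 = 20.28276
Posterior probability = posterior_odds / (1 + posterior_odds)
= 20.28276 / (1 + 20.28276)
= 20.28276 / 21.28276
= 0.9530

0.9530


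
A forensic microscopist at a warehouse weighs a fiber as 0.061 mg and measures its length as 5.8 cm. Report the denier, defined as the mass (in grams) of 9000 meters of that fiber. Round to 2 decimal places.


Denier calculation:
Mass in grams = 0.061 mg / 1000 = 0.000061 g
Length in meters = 5.8 cm / 100 = 0.058 m
Linear density = mass / length = 0.000061 / 0.058 = 0.00105172 g/m
Denier = (g/m) * 9000 = 0.00105172 * 9000 = 9.47

9.47


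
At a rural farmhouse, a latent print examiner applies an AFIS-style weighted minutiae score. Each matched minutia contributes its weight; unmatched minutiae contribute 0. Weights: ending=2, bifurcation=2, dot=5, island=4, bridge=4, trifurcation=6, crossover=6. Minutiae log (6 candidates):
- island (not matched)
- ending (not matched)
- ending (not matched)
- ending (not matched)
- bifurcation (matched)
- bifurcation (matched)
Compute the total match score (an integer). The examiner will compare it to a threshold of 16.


Weighted minutiae match score:
  island: not matched, +0
  ending: not matched, +0
  ending: not matched, +0
  ending: not matched, +0
  bifurcation: matched, +2 (running total 2)
  bifurcation: matched, +2 (running total 4)
Total score = 4
Threshold = 16; verdict = inconclusive

4


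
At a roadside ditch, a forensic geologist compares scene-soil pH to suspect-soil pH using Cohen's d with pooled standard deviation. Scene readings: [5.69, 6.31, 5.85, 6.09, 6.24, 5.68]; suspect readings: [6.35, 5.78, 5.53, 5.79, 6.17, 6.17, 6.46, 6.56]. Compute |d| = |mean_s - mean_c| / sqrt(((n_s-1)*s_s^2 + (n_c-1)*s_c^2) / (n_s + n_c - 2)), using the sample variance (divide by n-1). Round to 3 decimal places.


Pooled-variance Cohen's d for soil pH comparison:
Scene mean = 35.86 / 6 = 5.976667
Suspect mean = 48.81 / 8 = 6.10125
Scene sample variance s_s^2 = 0.075907
Suspect sample variance s_c^2 = 0.133841
Pooled variance = ((n_s-1)*s_s^2 + (n_c-1)*s_c^2) / (n_s + n_c - 2) = 0.109702
Pooled SD = sqrt(0.109702) = 0.331213
Mean difference = -0.124583
|d| = |-0.124583| / 0.331213 = 0.376

0.376
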